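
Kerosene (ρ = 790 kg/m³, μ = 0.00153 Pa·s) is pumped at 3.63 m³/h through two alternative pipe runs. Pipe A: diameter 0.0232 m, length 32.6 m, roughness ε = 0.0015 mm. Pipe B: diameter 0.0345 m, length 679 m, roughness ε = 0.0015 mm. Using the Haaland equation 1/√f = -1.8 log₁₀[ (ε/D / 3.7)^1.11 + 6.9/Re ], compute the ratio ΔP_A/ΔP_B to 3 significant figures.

ΔP_A/ΔP_B ≈ 0.318

Pipe A: V = Q/A = 0.001008/0.0004227 = 2.385 m/s; Re = 2.857e+04; ε/D = 6.47e-05; Haaland → f = 0.02371; ΔP_A = f(L/D)(ρV²/2) = 7.488e+04 Pa.
Pipe B: V = Q/A = 0.001008/0.0009348 = 1.079 m/s; Re = 1.921e+04; ε/D = 4.35e-05; Haaland → f = 0.02607; ΔP_B = f(L/D)(ρV²/2) = 2.358e+05 Pa.
ΔP_A/ΔP_B = 7.488e+04/2.358e+05 = 0.318.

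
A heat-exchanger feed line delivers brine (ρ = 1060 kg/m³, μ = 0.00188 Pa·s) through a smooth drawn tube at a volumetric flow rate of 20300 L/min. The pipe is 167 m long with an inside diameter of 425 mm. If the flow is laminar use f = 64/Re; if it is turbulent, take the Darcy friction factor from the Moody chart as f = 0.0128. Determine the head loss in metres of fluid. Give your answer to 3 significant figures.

Q = 20300 L/min = 20300/60000 = 0.3383 m³/s.
Cross-sectional area A = πD²/4 = π(0.425)²/4 = 0.1419 m²; mean velocity V = Q/A = 0.3383/0.1419 = 2.385 m/s.
Reynolds number Re = ρVD/μ = 1060 · 2.385 · 0.425 / 0.00188 = 5.715e+05.
Re > 4000 → turbulent; use the Moody-chart value f = 0.0128.
Darcy-Weisbach: ΔP = f(L/D)(ρV²/2) = 0.0128·(167/0.425)·(1060·2.385²/2) = 0.0128·392.9·3015 = 1.516e+04 Pa.
Head loss h_f = ΔP/(ρg) = 1.516e+04/(1060·9.81) = 1.46 m.

h_f ≈ 1.46 m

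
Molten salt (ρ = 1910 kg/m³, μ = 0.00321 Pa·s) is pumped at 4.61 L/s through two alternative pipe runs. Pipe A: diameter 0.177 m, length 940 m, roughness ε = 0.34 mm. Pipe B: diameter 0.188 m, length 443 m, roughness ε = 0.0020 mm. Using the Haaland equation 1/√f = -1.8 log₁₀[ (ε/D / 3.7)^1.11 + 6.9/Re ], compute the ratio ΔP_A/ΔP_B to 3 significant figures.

Pipe A: V = Q/A = 0.00461/0.02461 = 0.1874 m/s; Re = 1.973e+04; ε/D = 0.00192; Haaland → f = 0.0294; ΔP_A = f(L/D)(ρV²/2) = 5235 Pa.
Pipe B: V = Q/A = 0.00461/0.02776 = 0.1661 m/s; Re = 1.858e+04; ε/D = 1.06e-05; Haaland → f = 0.02624; ΔP_B = f(L/D)(ρV²/2) = 1629 Pa.
ΔP_A/ΔP_B = 5235/1629 = 3.21.

ΔP_A/ΔP_B ≈ 3.21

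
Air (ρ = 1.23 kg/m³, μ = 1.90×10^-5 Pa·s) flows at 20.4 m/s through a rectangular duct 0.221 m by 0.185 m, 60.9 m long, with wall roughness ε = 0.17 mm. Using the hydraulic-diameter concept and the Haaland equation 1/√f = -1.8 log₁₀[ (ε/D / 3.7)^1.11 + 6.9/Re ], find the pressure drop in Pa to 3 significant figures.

ΔP ≈ 1540 Pa

Hydraulic diameter D_h = 4A/P = 4·(0.221·0.185)/(2·(0.221+0.185)) = 0.1635/0.812 = 0.2014 m.
Re = ρVD_h/μ = 1.23·20.4·0.2014/1.9e-05 = 2.66e+05.
ε/D_h = 0.00017/0.2014 = 0.000844; Haaland gives 1/√f = -1.8 log₁₀[9.07e-05+2.59e-05] = 7.08, so f = 0.01995.
ΔP = f(L/D_h)(ρV²/2) = 0.01995·60.9/0.2014·255.9 = 1544 Pa.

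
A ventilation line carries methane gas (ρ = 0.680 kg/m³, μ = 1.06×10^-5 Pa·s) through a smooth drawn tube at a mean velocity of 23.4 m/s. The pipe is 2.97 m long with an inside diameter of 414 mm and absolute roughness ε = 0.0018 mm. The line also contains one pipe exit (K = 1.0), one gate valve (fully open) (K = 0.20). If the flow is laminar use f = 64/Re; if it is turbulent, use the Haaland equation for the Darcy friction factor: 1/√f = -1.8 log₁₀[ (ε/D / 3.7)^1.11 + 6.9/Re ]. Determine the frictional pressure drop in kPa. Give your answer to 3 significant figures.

Reynolds number Re = ρVD/μ = 0.68 · 23.4 · 0.414 / 1.06e-05 = 6.215e+05.
Re > 4000 → turbulent. Relative roughness ε/D = 1.8e-06/0.414 = 4.35e-06. Haaland: 1/√f = -1.8 log₁₀[(4.35e-06/3.7)^1.11 + 6.9/6.215e+05] = -1.8 log₁₀[2.62e-07 + 1.11e-05] = 8.9, so f = 0.01262.
Total minor-loss coefficient ΣK = 1·1 + 1·0.2 = 1.2.
ΔP = [f·L/D + ΣK]·(ρV²/2) = [0.01262·2.97/0.414 + 1.2]·(0.68·23.4²/2) = [0.09057 + 1.2]·186.2 = 240.3 Pa.
ΔP = 240.3 Pa = 0.240 kPa.

ΔP ≈ 0.240 kPa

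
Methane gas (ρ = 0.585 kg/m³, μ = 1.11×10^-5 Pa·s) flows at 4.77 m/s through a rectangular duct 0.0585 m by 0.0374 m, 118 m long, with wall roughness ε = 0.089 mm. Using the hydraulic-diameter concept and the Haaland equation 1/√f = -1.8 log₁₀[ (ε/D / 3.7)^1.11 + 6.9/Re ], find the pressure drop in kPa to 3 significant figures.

ΔP ≈ 0.560 kPa

Hydraulic diameter D_h = 4A/P = 4·(0.0585·0.0374)/(2·(0.0585+0.0374)) = 0.008752/0.1918 = 0.04563 m.
Re = ρVD_h/μ = 0.585·4.77·0.04563/1.11e-05 = 1.147e+04.
ε/D_h = 8.9e-05/0.04563 = 0.00195; Haaland gives 1/√f = -1.8 log₁₀[0.00023+0.000602] = 5.544, so f = 0.03253.
ΔP = f(L/D_h)(ρV²/2) = 0.03253·118/0.04563·6.655 = 559.9 Pa.
ΔP = 0.560 kPa.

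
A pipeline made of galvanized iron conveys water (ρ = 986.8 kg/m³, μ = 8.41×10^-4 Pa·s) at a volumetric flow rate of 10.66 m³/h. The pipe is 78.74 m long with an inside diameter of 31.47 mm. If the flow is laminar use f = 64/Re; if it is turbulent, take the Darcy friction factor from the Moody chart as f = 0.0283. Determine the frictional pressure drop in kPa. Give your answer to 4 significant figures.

ΔP ≈ 506.3 kPa

Q = 10.66 m³/h = 10.66/3600 = 0.002961 m³/s.
Cross-sectional area A = πD²/4 = π(0.03147)²/4 = 0.0007778 m²; mean velocity V = Q/A = 0.002961/0.0007778 = 3.807 m/s.
Reynolds number Re = ρVD/μ = 986.8 · 3.807 · 0.03147 / 0.000841 = 1.406e+05.
Re > 4000 → turbulent; use the Moody-chart value f = 0.0283.
Darcy-Weisbach: ΔP = f(L/D)(ρV²/2) = 0.0283·(78.74/0.03147)·(986.8·3.807²/2) = 0.0283·2502·7151 = 5.063e+05 Pa.
ΔP = 5.063e+05 Pa = 506.3 kPa.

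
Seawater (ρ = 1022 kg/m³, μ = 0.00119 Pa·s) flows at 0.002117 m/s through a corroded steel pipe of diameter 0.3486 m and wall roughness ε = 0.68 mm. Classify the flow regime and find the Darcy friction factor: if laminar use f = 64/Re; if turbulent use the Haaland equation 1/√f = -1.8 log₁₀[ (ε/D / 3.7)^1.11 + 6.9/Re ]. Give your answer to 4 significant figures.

f ≈ 0.1010

Re = ρVD/μ = 1022·0.002117·0.3486/0.00119 = 633.8.
Re < 2300 → laminar, so f = 64/Re = 0.101 (roughness is irrelevant in laminar flow).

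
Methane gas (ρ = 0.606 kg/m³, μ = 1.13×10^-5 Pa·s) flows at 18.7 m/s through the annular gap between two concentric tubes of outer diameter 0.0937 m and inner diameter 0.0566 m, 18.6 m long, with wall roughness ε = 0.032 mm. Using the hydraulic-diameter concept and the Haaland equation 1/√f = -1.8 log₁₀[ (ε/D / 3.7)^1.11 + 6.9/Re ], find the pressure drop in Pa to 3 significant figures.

ΔP ≈ 1300 Pa

Hydraulic diameter D_h = 4A/P = D_o - D_i = 0.0937 - 0.0566 = 0.0371 m.
Re = ρVD_h/μ = 0.606·18.7·0.0371/1.13e-05 = 3.721e+04.
ε/D_h = 3.2e-05/0.0371 = 0.000863; Haaland gives 1/√f = -1.8 log₁₀[9.29e-05+0.000185] = 6.4, so f = 0.02442.
ΔP = f(L/D_h)(ρV²/2) = 0.02442·18.6/0.0371·106 = 1297 Pa.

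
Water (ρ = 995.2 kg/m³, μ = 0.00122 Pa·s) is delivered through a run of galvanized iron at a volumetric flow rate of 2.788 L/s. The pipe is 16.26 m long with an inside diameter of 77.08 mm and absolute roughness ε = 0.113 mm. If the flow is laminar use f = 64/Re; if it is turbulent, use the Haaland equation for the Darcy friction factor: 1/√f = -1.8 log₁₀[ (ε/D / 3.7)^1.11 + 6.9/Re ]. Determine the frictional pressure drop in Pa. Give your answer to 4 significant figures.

ΔP ≈ 969.1 Pa

Q = 2.788 L/s = 2.788/1000 = 0.002788 m³/s.
Cross-sectional area A = πD²/4 = π(0.07708)²/4 = 0.004666 m²; mean velocity V = Q/A = 0.002788/0.004666 = 0.5975 m/s.
Reynolds number Re = ρVD/μ = 995.2 · 0.5975 · 0.07708 / 0.00122 = 3.757e+04.
Re > 4000 → turbulent. Relative roughness ε/D = 0.000113/0.07708 = 0.00147. Haaland: 1/√f = -1.8 log₁₀[(0.00147/3.7)^1.11 + 6.9/3.757e+04] = -1.8 log₁₀[0.000167 + 0.000184] = 6.218, so f = 0.02586.
Darcy-Weisbach: ΔP = f(L/D)(ρV²/2) = 0.02586·(16.26/0.07708)·(995.2·0.5975²/2) = 0.02586·210.9·177.6 = 969.1 Pa.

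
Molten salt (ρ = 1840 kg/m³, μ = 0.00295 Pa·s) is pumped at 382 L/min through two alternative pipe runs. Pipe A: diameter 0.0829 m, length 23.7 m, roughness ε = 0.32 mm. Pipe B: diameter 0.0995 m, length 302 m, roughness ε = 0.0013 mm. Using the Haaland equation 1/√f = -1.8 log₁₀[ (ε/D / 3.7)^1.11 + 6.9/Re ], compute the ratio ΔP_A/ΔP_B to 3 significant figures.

Pipe A: V = Q/A = 0.006367/0.005398 = 1.18 m/s; Re = 6.099e+04; ε/D = 0.00386; Haaland → f = 0.02978; ΔP_A = f(L/D)(ρV²/2) = 1.09e+04 Pa.
Pipe B: V = Q/A = 0.006367/0.007776 = 0.8188 m/s; Re = 5.082e+04; ε/D = 1.31e-05; Haaland → f = 0.02067; ΔP_B = f(L/D)(ρV²/2) = 3.869e+04 Pa.
ΔP_A/ΔP_B = 1.09e+04/3.869e+04 = 0.282.

ΔP_A/ΔP_B ≈ 0.282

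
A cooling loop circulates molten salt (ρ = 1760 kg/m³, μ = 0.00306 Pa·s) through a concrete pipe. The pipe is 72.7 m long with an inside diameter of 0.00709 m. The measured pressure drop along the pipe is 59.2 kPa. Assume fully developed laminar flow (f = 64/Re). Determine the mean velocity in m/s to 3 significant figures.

For laminar flow, f = 64/Re with Re = ρVD/μ, so Darcy-Weisbach reduces to ΔP = 32μLV/D². Solving for V: V = ΔP·D²/(32μL) = 5.92e+04·(0.00709)²/(32·0.00306·72.7) = 0.418 m/s.
Check: Re = ρVD/μ = 1760·0.418·0.00709/0.00306 = 1705 < 2300, so the laminar assumption holds.

V ≈ 0.418 m/s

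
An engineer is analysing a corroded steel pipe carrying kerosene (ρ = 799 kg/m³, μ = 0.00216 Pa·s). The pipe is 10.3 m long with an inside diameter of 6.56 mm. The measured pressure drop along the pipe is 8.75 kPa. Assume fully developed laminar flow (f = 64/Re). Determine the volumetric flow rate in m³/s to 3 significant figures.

For laminar flow, f = 64/Re with Re = ρVD/μ, so Darcy-Weisbach reduces to ΔP = 32μLV/D². Solving for V: V = ΔP·D²/(32μL) = 8750·(0.00656)²/(32·0.00216·10.3) = 0.5289 m/s.
Check: Re = ρVD/μ = 799·0.5289·0.00656/0.00216 = 1283 < 2300, so the laminar assumption holds.
Q = V·A = 0.5289·(π/4·0.00656²) = 1.788e-05 m³/s = 1.79×10^-5 m³/s.

Q ≈ 1.79×10^-5 m³/s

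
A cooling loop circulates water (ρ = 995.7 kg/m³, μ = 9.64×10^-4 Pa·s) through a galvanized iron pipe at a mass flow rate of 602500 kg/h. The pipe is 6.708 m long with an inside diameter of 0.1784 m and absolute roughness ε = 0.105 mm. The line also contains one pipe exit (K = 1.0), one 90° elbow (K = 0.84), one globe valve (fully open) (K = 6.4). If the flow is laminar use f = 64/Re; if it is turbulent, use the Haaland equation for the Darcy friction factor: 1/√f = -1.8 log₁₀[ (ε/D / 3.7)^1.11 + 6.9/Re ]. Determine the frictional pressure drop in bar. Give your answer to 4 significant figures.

ṁ = 602500 kg/h = 602500/3600 = 167.4 kg/s.
A = πD²/4 = π(0.1784)²/4 = 0.025 m²; mean velocity V = ṁ/(ρA) = 167.4/(995.7 · 0.025) = 6.724 m/s.
Reynolds number Re = ρVD/μ = 995.7 · 6.724 · 0.1784 / 0.000964 = 1.239e+06.
Re > 4000 → turbulent. Relative roughness ε/D = 0.000105/0.1784 = 0.000589. Haaland: 1/√f = -1.8 log₁₀[(0.000589/3.7)^1.11 + 6.9/1.239e+06] = -1.8 log₁₀[6.08e-05 + 5.57e-06] = 7.521, so f = 0.01768.
Total minor-loss coefficient ΣK = 1·1 + 1·0.84 + 1·6.4 = 8.24.
ΔP = [f·L/D + ΣK]·(ρV²/2) = [0.01768·6.708/0.1784 + 8.24]·(995.7·6.724²/2) = [0.6648 + 8.24]·2.251e+04 = 2.005e+05 Pa.
ΔP = 2.005e+05 Pa = 2.005 bar.

ΔP ≈ 2.005 bar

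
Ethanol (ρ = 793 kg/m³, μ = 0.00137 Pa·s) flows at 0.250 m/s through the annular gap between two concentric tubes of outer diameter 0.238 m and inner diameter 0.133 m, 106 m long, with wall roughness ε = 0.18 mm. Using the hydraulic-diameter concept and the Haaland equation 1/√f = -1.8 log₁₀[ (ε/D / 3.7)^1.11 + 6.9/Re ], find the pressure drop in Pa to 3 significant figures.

ΔP ≈ 761 Pa

Hydraulic diameter D_h = 4A/P = D_o - D_i = 0.238 - 0.133 = 0.105 m.
Re = ρVD_h/μ = 793·0.25·0.105/0.00137 = 1.519e+04.
ε/D_h = 0.00018/0.105 = 0.00171; Haaland gives 1/√f = -1.8 log₁₀[0.000199+0.000454] = 5.733, so f = 0.03043.
ΔP = f(L/D_h)(ρV²/2) = 0.03043·106/0.105·24.78 = 761.2 Pa.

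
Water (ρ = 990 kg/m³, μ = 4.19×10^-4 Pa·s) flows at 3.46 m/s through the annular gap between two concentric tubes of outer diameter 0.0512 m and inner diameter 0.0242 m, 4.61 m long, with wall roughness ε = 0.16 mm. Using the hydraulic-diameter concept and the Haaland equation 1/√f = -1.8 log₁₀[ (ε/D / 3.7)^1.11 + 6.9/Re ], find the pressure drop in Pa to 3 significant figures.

Hydraulic diameter D_h = 4A/P = D_o - D_i = 0.0512 - 0.0242 = 0.027 m.
Re = ρVD_h/μ = 990·3.46·0.027/0.000419 = 2.207e+05.
ε/D_h = 0.00016/0.027 = 0.00593; Haaland gives 1/√f = -1.8 log₁₀[0.000789+3.13e-05] = 5.555, so f = 0.03241.
ΔP = f(L/D_h)(ρV²/2) = 0.03241·4.61/0.027·5926 = 3.279e+04 Pa.

ΔP ≈ 32800 Pa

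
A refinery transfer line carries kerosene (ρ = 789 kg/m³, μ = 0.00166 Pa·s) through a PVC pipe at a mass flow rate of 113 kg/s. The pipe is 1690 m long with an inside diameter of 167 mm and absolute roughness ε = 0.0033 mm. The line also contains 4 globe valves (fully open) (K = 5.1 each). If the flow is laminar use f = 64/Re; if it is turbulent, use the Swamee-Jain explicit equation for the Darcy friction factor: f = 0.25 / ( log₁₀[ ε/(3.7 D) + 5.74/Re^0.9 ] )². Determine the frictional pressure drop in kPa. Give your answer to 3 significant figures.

ΔP ≈ 2620 kPa

A = πD²/4 = π(0.167)²/4 = 0.0219 m²; mean velocity V = ṁ/(ρA) = 113/(789 · 0.0219) = 6.539 m/s.
Reynolds number Re = ρVD/μ = 789 · 6.539 · 0.167 / 0.00166 = 5.19e+05.
Re > 4000 → turbulent. Relative roughness ε/D = 3.3e-06/0.167 = 1.98e-05. Swamee-Jain: f = 0.25/(log₁₀[1.98e-05/3.7 + 5.74/5.19e+05^0.9])² = 0.25/(log₁₀[5.34e-06 + 4.12e-05])² = 0.25/(-4.332)² = 0.01332.
Total minor-loss coefficient ΣK = 4·5.1 = 20.4.
ΔP = [f·L/D + ΣK]·(ρV²/2) = [0.01332·1690/0.167 + 20.4]·(789·6.539²/2) = [134.8 + 20.4]·1.687e+04 = 2.618e+06 Pa.
ΔP = 2.618e+06 Pa = 2620 kPa.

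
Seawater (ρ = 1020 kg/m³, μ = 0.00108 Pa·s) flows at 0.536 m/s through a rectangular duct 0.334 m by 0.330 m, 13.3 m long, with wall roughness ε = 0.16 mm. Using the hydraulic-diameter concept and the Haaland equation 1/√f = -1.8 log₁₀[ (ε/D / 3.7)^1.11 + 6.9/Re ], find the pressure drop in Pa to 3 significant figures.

Hydraulic diameter D_h = 4A/P = 4·(0.334·0.33)/(2·(0.334+0.33)) = 0.4409/1.328 = 0.332 m.
Re = ρVD_h/μ = 1020·0.536·0.332/0.00108 = 1.681e+05.
ε/D_h = 0.00016/0.332 = 0.000482; Haaland gives 1/√f = -1.8 log₁₀[4.87e-05+4.11e-05] = 7.285, so f = 0.01884.
ΔP = f(L/D_h)(ρV²/2) = 0.01884·13.3/0.332·146.5 = 110.6 Pa.

ΔP ≈ 111 Pa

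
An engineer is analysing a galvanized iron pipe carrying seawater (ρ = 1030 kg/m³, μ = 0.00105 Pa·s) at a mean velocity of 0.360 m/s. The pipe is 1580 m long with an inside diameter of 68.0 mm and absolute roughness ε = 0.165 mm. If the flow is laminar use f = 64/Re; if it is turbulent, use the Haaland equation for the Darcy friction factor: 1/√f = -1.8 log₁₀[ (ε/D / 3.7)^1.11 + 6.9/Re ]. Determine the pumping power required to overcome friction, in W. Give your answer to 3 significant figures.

P ≈ 59.7 W

Reynolds number Re = ρVD/μ = 1030 · 0.36 · 0.068 / 0.00105 = 2.401e+04.
Re > 4000 → turbulent. Relative roughness ε/D = 0.000165/0.068 = 0.00243. Haaland: 1/√f = -1.8 log₁₀[(0.00243/3.7)^1.11 + 6.9/2.401e+04] = -1.8 log₁₀[0.000293 + 0.000287] = 5.826, so f = 0.02947.
Darcy-Weisbach: ΔP = f(L/D)(ρV²/2) = 0.02947·(1580/0.068)·(1030·0.36²/2) = 0.02947·2.324e+04·66.74 = 4.57e+04 Pa.
Q = V·A = 0.36·0.003632 = 0.001307 m³/s.
Pumping power P = QΔP = 0.001307·4.57e+04 = 59.74 W = 59.7 W.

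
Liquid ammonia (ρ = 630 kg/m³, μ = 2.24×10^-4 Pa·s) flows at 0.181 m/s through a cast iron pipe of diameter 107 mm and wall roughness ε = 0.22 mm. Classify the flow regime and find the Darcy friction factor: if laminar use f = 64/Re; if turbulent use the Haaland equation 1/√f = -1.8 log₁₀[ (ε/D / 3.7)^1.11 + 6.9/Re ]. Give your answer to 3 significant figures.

Re = ρVD/μ = 630·0.181·0.107/0.000224 = 5.447e+04.
Re > 4000 → turbulent. ε/D = 0.00022/0.107 = 0.00206; Haaland: 1/√f = -1.8 log₁₀[0.000244 + 0.000127] = 6.177, so f = 0.02621.

f ≈ 0.0262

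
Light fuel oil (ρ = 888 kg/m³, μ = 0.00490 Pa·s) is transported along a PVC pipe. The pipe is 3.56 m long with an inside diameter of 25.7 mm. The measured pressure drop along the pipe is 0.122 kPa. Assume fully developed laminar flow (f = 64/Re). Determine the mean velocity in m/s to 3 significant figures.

V ≈ 0.144 m/s

For laminar flow, f = 64/Re with Re = ρVD/μ, so Darcy-Weisbach reduces to ΔP = 32μLV/D². Solving for V: V = ΔP·D²/(32μL) = 122·(0.0257)²/(32·0.0049·3.56) = 0.1444 m/s.
Check: Re = ρVD/μ = 888·0.1444·0.0257/0.0049 = 672.3 < 2300, so the laminar assumption holds.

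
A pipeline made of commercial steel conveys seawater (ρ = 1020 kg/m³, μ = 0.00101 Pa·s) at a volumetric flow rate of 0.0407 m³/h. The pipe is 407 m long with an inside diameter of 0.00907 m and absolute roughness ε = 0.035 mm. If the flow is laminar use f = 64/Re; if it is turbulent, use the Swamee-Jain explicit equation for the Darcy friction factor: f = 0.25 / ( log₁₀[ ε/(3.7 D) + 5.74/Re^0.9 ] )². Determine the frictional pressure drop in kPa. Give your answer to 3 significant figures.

Q = 0.0407 m³/h = 0.0407/3600 = 1.131e-05 m³/s.
Cross-sectional area A = πD²/4 = π(0.00907)²/4 = 6.461e-05 m²; mean velocity V = Q/A = 1.131e-05/6.461e-05 = 0.175 m/s.
Reynolds number Re = ρVD/μ = 1020 · 0.175 · 0.00907 / 0.00101 = 1603.
Re < 2300 → laminar flow, so f = 64/Re = 64/1603 = 0.03993 (the turbulent correlation is not needed).
Darcy-Weisbach: ΔP = f(L/D)(ρV²/2) = 0.03993·(407/0.00907)·(1020·0.175²/2) = 0.03993·4.487e+04·15.62 = 2.798e+04 Pa.
ΔP = 2.798e+04 Pa = 28.0 kPa.

ΔP ≈ 28.0 kPa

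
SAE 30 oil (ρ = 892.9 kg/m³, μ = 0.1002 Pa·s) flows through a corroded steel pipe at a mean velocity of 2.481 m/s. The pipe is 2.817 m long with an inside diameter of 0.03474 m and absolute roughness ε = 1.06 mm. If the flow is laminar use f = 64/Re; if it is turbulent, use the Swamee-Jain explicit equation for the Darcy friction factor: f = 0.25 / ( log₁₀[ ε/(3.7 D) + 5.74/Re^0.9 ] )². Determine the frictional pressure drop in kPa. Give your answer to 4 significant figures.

Reynolds number Re = ρVD/μ = 892.9 · 2.481 · 0.03474 / 0.1 = 768.1.
Re < 2300 → laminar flow, so f = 64/Re = 64/768.1 = 0.08333 (the turbulent correlation is not needed).
Darcy-Weisbach: ΔP = f(L/D)(ρV²/2) = 0.08333·(2.817/0.03474)·(892.9·2.481²/2) = 0.08333·81.09·2748 = 1.857e+04 Pa.
ΔP = 1.857e+04 Pa = 18.57 kPa.

ΔP ≈ 18.57 kPa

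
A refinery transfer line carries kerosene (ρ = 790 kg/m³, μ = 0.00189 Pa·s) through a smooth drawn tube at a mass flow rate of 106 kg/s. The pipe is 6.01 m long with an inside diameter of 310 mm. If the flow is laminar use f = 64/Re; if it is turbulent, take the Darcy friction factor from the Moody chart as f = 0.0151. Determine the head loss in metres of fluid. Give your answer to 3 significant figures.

h_f ≈ 0.0472 m

A = πD²/4 = π(0.31)²/4 = 0.07548 m²; mean velocity V = ṁ/(ρA) = 106/(790 · 0.07548) = 1.778 m/s.
Reynolds number Re = ρVD/μ = 790 · 1.778 · 0.31 / 0.00189 = 2.304e+05.
Re > 4000 → turbulent; use the Moody-chart value f = 0.0151.
Darcy-Weisbach: ΔP = f(L/D)(ρV²/2) = 0.0151·(6.01/0.31)·(790·1.778²/2) = 0.0151·19.39·1248 = 365.4 Pa.
Head loss h_f = ΔP/(ρg) = 365.4/(790·9.81) = 0.0472 m.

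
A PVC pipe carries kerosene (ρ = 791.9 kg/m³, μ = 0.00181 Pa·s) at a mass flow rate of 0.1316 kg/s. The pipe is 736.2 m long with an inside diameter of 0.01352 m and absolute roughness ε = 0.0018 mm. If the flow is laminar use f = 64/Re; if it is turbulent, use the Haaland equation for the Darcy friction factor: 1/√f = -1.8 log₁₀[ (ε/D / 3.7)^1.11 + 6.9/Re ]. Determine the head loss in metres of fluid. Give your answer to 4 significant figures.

A = πD²/4 = π(0.01352)²/4 = 0.0001436 m²; mean velocity V = ṁ/(ρA) = 0.1316/(791.9 · 0.0001436) = 1.158 m/s.
Reynolds number Re = ρVD/μ = 791.9 · 1.158 · 0.01352 / 0.00181 = 6847.
Re > 4000 → turbulent. Relative roughness ε/D = 1.8e-06/0.01352 = 0.000133. Haaland: 1/√f = -1.8 log₁₀[(0.000133/3.7)^1.11 + 6.9/6847] = -1.8 log₁₀[1.17e-05 + 0.00101] = 5.385, so f = 0.03449.
Darcy-Weisbach: ΔP = f(L/D)(ρV²/2) = 0.03449·(736.2/0.01352)·(791.9·1.158²/2) = 0.03449·5.445e+04·530.5 = 9.963e+05 Pa.
Head loss h_f = ΔP/(ρg) = 9.963e+05/(791.9·9.81) = 128.2 m.

h_f ≈ 128.2 m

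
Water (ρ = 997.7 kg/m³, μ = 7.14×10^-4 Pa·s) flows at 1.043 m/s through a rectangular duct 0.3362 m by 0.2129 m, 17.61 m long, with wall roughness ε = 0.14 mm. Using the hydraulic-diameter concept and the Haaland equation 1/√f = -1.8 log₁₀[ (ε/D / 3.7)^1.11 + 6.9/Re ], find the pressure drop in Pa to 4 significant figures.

Hydraulic diameter D_h = 4A/P = 4·(0.3362·0.2129)/(2·(0.3362+0.2129)) = 0.2863/1.098 = 0.2607 m.
Re = ρVD_h/μ = 997.7·1.043·0.2607/0.000714 = 3.8e+05.
ε/D_h = 0.00014/0.2607 = 0.000537; Haaland gives 1/√f = -1.8 log₁₀[5.49e-05+1.82e-05] = 7.445, so f = 0.01804.
ΔP = f(L/D_h)(ρV²/2) = 0.01804·17.61/0.2607·542.7 = 661.3 Pa.

ΔP ≈ 661.3 Pa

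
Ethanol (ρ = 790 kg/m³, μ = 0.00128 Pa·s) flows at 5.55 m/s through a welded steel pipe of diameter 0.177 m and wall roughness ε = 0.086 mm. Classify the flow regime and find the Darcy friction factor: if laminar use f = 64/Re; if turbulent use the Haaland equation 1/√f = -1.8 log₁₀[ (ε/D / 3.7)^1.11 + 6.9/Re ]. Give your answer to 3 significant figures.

Re = ρVD/μ = 790·5.55·0.177/0.00128 = 6.063e+05.
Re > 4000 → turbulent. ε/D = 8.6e-05/0.177 = 0.000486; Haaland: 1/√f = -1.8 log₁₀[4.91e-05 + 1.14e-05] = 7.593, so f = 0.01735.

f ≈ 0.0173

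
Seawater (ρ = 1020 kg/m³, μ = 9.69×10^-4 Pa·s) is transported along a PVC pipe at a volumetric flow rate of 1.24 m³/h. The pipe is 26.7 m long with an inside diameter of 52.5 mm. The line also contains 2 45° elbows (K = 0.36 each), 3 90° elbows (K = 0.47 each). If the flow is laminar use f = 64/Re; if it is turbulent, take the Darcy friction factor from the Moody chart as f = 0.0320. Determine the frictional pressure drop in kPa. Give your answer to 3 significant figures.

Q = 1.24 m³/h = 1.24/3600 = 0.0003444 m³/s.
Cross-sectional area A = πD²/4 = π(0.0525)²/4 = 0.002165 m²; mean velocity V = Q/A = 0.0003444/0.002165 = 0.1591 m/s.
Reynolds number Re = ρVD/μ = 1020 · 0.1591 · 0.0525 / 0.000969 = 8793.
Re > 4000 → turbulent; use the Moody-chart value f = 0.0320.
Total minor-loss coefficient ΣK = 2·0.36 + 3·0.47 = 2.13.
ΔP = [f·L/D + ΣK]·(ρV²/2) = [0.032·26.7/0.0525 + 2.13]·(1020·0.1591²/2) = [16.27 + 2.13]·12.91 = 237.6 Pa.
ΔP = 237.6 Pa = 0.238 kPa.

ΔP ≈ 0.238 kPa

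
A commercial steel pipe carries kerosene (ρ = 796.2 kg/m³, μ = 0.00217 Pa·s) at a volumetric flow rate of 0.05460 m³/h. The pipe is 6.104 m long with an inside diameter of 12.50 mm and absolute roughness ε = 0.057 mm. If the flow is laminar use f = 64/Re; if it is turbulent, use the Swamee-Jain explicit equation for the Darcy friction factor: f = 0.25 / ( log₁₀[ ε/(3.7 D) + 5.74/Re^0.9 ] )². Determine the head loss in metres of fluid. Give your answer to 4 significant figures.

h_f ≈ 0.04292 m

Q = 0.05460 m³/h = 0.05460/3600 = 1.517e-05 m³/s.
Cross-sectional area A = πD²/4 = π(0.0125)²/4 = 0.0001227 m²; mean velocity V = Q/A = 1.517e-05/0.0001227 = 0.1236 m/s.
Reynolds number Re = ρVD/μ = 796.2 · 0.1236 · 0.0125 / 0.00217 = 566.8.
Re < 2300 → laminar flow, so f = 64/Re = 64/566.8 = 0.1129 (the turbulent correlation is not needed).
Darcy-Weisbach: ΔP = f(L/D)(ρV²/2) = 0.1129·(6.104/0.0125)·(796.2·0.1236²/2) = 0.1129·488.3·6.081 = 335.3 Pa.
Head loss h_f = ΔP/(ρg) = 335.3/(796.2·9.81) = 0.04292 m.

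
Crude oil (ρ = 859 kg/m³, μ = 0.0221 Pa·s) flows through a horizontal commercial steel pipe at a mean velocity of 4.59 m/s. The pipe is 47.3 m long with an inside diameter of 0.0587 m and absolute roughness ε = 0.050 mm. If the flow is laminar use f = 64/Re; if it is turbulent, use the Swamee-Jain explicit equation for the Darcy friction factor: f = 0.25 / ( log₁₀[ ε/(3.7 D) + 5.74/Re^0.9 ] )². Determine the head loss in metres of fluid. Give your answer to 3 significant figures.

h_f ≈ 27.7 m

Reynolds number Re = ρVD/μ = 859 · 4.59 · 0.0587 / 0.0221 = 1.047e+04.
Re > 4000 → turbulent. Relative roughness ε/D = 5e-05/0.0587 = 0.000852. Swamee-Jain: f = 0.25/(log₁₀[0.000852/3.7 + 5.74/1.047e+04^0.9])² = 0.25/(log₁₀[0.00023 + 0.00138])² = 0.25/(-2.792)² = 0.03206.
Darcy-Weisbach: ΔP = f(L/D)(ρV²/2) = 0.03206·(47.3/0.0587)·(859·4.59²/2) = 0.03206·805.8·9049 = 2.338e+05 Pa.
Head loss h_f = ΔP/(ρg) = 2.338e+05/(859·9.81) = 27.7 m.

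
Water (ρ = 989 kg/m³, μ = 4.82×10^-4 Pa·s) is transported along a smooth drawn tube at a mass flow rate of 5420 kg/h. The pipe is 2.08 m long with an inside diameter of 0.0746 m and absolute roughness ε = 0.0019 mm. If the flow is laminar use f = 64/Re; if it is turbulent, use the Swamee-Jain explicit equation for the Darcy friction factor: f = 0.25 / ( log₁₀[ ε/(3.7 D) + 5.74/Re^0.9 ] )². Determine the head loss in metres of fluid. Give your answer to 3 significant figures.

ṁ = 5420 kg/h = 5420/3600 = 1.506 kg/s.
A = πD²/4 = π(0.0746)²/4 = 0.004371 m²; mean velocity V = ṁ/(ρA) = 1.506/(989 · 0.004371) = 0.3483 m/s.
Reynolds number Re = ρVD/μ = 989 · 0.3483 · 0.0746 / 0.000482 = 5.331e+04.
Re > 4000 → turbulent. Relative roughness ε/D = 1.9e-06/0.0746 = 2.55e-05. Swamee-Jain: f = 0.25/(log₁₀[2.55e-05/3.7 + 5.74/5.331e+04^0.9])² = 0.25/(log₁₀[6.88e-06 + 0.00032])² = 0.25/(-3.486)² = 0.02057.
Darcy-Weisbach: ΔP = f(L/D)(ρV²/2) = 0.02057·(2.08/0.0746)·(989·0.3483²/2) = 0.02057·27.88·59.98 = 34.41 Pa.
Head loss h_f = ΔP/(ρg) = 34.41/(989·9.81) = 0.00355 m.

h_f ≈ 0.00355 m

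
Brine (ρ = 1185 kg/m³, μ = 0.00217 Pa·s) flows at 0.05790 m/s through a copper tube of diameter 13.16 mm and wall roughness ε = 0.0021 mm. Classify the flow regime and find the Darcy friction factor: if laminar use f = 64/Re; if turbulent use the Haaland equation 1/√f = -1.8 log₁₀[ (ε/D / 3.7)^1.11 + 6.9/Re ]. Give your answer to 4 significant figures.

f ≈ 0.1538

Re = ρVD/μ = 1185·0.0579·0.01316/0.00217 = 416.1.
Re < 2300 → laminar, so f = 64/Re = 0.1538 (roughness is irrelevant in laminar flow).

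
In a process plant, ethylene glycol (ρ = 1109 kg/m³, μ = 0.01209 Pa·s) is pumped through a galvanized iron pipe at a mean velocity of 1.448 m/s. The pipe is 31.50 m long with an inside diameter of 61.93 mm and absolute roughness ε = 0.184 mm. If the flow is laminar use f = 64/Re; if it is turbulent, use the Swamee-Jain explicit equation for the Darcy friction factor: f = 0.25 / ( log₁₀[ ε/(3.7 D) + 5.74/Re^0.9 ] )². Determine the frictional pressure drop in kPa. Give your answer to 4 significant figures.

ΔP ≈ 21.90 kPa

Reynolds number Re = ρVD/μ = 1109 · 1.448 · 0.06193 / 0.0121 = 8226.
Re > 4000 → turbulent. Relative roughness ε/D = 0.000184/0.06193 = 0.00297. Swamee-Jain: f = 0.25/(log₁₀[0.00297/3.7 + 5.74/8226^0.9])² = 0.25/(log₁₀[0.000803 + 0.00172])² = 0.25/(-2.598)² = 0.03703.
Darcy-Weisbach: ΔP = f(L/D)(ρV²/2) = 0.03703·(31.5/0.06193)·(1109·1.448²/2) = 0.03703·508.6·1163 = 2.19e+04 Pa.
ΔP = 2.19e+04 Pa = 21.90 kPa.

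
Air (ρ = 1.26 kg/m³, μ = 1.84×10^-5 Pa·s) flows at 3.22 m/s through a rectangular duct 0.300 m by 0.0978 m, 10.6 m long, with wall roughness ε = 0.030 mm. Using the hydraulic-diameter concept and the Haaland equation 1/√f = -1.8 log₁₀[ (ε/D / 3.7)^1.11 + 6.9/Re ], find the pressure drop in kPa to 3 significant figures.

ΔP ≈ 0.0110 kPa

Hydraulic diameter D_h = 4A/P = 4·(0.3·0.0978)/(2·(0.3+0.0978)) = 0.1174/0.7956 = 0.1475 m.
Re = ρVD_h/μ = 1.26·3.22·0.1475/1.84e-05 = 3.253e+04.
ε/D_h = 3e-05/0.1475 = 0.000203; Haaland gives 1/√f = -1.8 log₁₀[1.87e-05+0.000212] = 6.546, so f = 0.02334.
ΔP = f(L/D_h)(ρV²/2) = 0.02334·10.6/0.1475·6.532 = 10.95 Pa.
ΔP = 0.0110 kPa.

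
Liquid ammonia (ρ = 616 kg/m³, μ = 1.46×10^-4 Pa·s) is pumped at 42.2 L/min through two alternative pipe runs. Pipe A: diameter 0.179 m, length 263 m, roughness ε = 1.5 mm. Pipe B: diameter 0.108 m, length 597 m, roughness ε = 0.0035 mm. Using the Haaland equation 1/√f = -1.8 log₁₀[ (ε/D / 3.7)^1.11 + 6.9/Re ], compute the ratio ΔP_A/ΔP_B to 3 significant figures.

ΔP_A/ΔP_B ≈ 0.0603

Pipe A: V = Q/A = 0.0007033/0.02516 = 0.02795 m/s; Re = 2.111e+04; ε/D = 0.00838; Haaland → f = 0.03859; ΔP_A = f(L/D)(ρV²/2) = 13.64 Pa.
Pipe B: V = Q/A = 0.0007033/0.009161 = 0.07678 m/s; Re = 3.498e+04; ε/D = 3.24e-05; Haaland → f = 0.02255; ΔP_B = f(L/D)(ρV²/2) = 226.3 Pa.
ΔP_A/ΔP_B = 13.64/226.3 = 0.0603.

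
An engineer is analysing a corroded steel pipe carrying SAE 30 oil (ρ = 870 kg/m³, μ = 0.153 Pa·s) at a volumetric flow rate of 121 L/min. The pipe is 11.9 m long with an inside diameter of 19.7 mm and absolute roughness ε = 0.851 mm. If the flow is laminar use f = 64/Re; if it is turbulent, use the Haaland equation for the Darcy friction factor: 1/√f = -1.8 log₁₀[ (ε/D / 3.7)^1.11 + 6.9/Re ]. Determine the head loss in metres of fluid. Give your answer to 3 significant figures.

h_f ≈ 116 m

Q = 121 L/min = 121/60000 = 0.002017 m³/s.
Cross-sectional area A = πD²/4 = π(0.0197)²/4 = 0.0003048 m²; mean velocity V = Q/A = 0.002017/0.0003048 = 6.616 m/s.
Reynolds number Re = ρVD/μ = 870 · 6.616 · 0.0197 / 0.153 = 741.1.
Re < 2300 → laminar flow, so f = 64/Re = 64/741.1 = 0.08635 (the turbulent correlation is not needed).
Darcy-Weisbach: ΔP = f(L/D)(ρV²/2) = 0.08635·(11.9/0.0197)·(870·6.616²/2) = 0.08635·604.1·1.904e+04 = 9.933e+05 Pa.
Head loss h_f = ΔP/(ρg) = 9.933e+05/(870·9.81) = 116 m.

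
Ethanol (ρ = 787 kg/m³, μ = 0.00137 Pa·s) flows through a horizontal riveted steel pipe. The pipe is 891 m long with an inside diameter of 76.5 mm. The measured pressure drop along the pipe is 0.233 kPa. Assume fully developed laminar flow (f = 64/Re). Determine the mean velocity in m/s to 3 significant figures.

V ≈ 0.0349 m/s

For laminar flow, f = 64/Re with Re = ρVD/μ, so Darcy-Weisbach reduces to ΔP = 32μLV/D². Solving for V: V = ΔP·D²/(32μL) = 233·(0.0765)²/(32·0.00137·891) = 0.03491 m/s.
Check: Re = ρVD/μ = 787·0.03491·0.0765/0.00137 = 1534 < 2300, so the laminar assumption holds.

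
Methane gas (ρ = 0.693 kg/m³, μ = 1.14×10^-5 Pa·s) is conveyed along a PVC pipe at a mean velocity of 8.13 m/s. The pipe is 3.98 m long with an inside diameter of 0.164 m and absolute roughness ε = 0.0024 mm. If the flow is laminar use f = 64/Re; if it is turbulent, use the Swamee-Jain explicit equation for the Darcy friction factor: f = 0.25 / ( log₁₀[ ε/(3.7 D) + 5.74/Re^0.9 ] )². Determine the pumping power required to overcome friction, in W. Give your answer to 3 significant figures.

Reynolds number Re = ρVD/μ = 0.693 · 8.13 · 0.164 / 1.14e-05 = 8.105e+04.
Re > 4000 → turbulent. Relative roughness ε/D = 2.4e-06/0.164 = 1.46e-05. Swamee-Jain: f = 0.25/(log₁₀[1.46e-05/3.7 + 5.74/8.105e+04^0.9])² = 0.25/(log₁₀[3.96e-06 + 0.000219])² = 0.25/(-3.651)² = 0.01875.
Darcy-Weisbach: ΔP = f(L/D)(ρV²/2) = 0.01875·(3.98/0.164)·(0.693·8.13²/2) = 0.01875·24.27·22.9 = 10.42 Pa.
Q = V·A = 8.13·0.02112 = 0.1717 m³/s.
Pumping power P = QΔP = 0.1717·10.42 = 1.790 W = 1.79 W.

P ≈ 1.79 W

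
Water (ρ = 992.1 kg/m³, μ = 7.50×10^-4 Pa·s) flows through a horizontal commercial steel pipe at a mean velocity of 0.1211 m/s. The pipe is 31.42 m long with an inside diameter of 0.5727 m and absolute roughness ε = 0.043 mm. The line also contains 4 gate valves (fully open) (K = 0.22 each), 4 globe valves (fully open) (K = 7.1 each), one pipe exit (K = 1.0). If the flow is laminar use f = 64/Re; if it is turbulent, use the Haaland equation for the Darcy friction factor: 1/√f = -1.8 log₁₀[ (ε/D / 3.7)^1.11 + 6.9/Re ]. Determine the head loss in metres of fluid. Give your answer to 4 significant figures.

h_f ≈ 0.02339 m

Reynolds number Re = ρVD/μ = 992.1 · 0.1211 · 0.5727 / 0.00075 = 9.174e+04.
Re > 4000 → turbulent. Relative roughness ε/D = 4.3e-05/0.5727 = 7.51e-05. Haaland: 1/√f = -1.8 log₁₀[(7.51e-05/3.7)^1.11 + 6.9/9.174e+04] = -1.8 log₁₀[6.18e-06 + 7.52e-05] = 7.361, so f = 0.01846.
Total minor-loss coefficient ΣK = 4·0.22 + 4·7.1 + 1·1 = 30.3.
ΔP = [f·L/D + ΣK]·(ρV²/2) = [0.01846·31.42/0.5727 + 30.3]·(992.1·0.1211²/2) = [1.013 + 30.3]·7.275 = 227.6 Pa.
Head loss h_f = ΔP/(ρg) = 227.6/(992.1·9.81) = 0.02339 m.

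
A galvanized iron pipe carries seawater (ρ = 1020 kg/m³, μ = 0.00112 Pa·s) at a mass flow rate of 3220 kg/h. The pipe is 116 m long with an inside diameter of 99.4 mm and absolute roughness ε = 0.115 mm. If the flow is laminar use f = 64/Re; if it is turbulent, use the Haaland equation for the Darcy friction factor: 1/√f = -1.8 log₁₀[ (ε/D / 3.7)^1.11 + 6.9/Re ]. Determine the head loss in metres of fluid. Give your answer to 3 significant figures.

h_f ≈ 0.0245 m

ṁ = 3220 kg/h = 3220/3600 = 0.8944 kg/s.
A = πD²/4 = π(0.0994)²/4 = 0.00776 m²; mean velocity V = ṁ/(ρA) = 0.8944/(1020 · 0.00776) = 0.113 m/s.
Reynolds number Re = ρVD/μ = 1020 · 0.113 · 0.0994 / 0.00112 = 1.023e+04.
Re > 4000 → turbulent. Relative roughness ε/D = 0.000115/0.0994 = 0.00116. Haaland: 1/√f = -1.8 log₁₀[(0.00116/3.7)^1.11 + 6.9/1.023e+04] = -1.8 log₁₀[0.000129 + 0.000675] = 5.571, so f = 0.03222.
Darcy-Weisbach: ΔP = f(L/D)(ρV²/2) = 0.03222·(116/0.0994)·(1020·0.113²/2) = 0.03222·1167·6.513 = 244.9 Pa.
Head loss h_f = ΔP/(ρg) = 244.9/(1020·9.81) = 0.0245 m.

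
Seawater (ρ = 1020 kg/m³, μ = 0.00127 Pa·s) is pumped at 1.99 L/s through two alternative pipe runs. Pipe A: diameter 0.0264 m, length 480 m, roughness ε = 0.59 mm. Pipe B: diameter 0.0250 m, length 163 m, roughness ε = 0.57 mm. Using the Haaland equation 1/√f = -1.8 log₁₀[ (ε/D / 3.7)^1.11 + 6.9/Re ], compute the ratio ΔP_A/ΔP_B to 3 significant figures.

ΔP_A/ΔP_B ≈ 2.23

Pipe A: V = Q/A = 0.00199/0.0005474 = 3.635 m/s; Re = 7.708e+04; ε/D = 0.0223; Haaland → f = 0.05134; ΔP_A = f(L/D)(ρV²/2) = 6.292e+06 Pa.
Pipe B: V = Q/A = 0.00199/0.0004909 = 4.054 m/s; Re = 8.14e+04; ε/D = 0.0228; Haaland → f = 0.05171; ΔP_B = f(L/D)(ρV²/2) = 2.826e+06 Pa.
ΔP_A/ΔP_B = 6.292e+06/2.826e+06 = 2.23.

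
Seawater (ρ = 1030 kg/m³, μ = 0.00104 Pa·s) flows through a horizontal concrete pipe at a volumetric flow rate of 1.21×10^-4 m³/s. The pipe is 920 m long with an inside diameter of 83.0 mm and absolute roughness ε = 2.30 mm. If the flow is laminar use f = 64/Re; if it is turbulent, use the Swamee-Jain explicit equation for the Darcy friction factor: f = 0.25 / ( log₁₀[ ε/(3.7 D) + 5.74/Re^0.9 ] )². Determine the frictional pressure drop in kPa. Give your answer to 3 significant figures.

ΔP ≈ 0.0994 kPa

Cross-sectional area A = πD²/4 = π(0.083)²/4 = 0.005411 m²; mean velocity V = Q/A = 0.000121/0.005411 = 0.02236 m/s.
Reynolds number Re = ρVD/μ = 1030 · 0.02236 · 0.083 / 0.00104 = 1838.
Re < 2300 → laminar flow, so f = 64/Re = 64/1838 = 0.03481 (the turbulent correlation is not needed).
Darcy-Weisbach: ΔP = f(L/D)(ρV²/2) = 0.03481·(920/0.083)·(1030·0.02236²/2) = 0.03481·1.108e+04·0.2576 = 99.39 Pa.
ΔP = 99.39 Pa = 0.0994 kPa.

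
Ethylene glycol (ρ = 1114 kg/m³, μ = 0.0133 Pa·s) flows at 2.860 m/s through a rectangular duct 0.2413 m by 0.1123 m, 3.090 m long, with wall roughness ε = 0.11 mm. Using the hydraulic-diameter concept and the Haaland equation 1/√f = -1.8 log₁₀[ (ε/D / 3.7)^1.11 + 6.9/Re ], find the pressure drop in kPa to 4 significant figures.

Hydraulic diameter D_h = 4A/P = 4·(0.2413·0.1123)/(2·(0.2413+0.1123)) = 0.1084/0.7072 = 0.1533 m.
Re = ρVD_h/μ = 1114·2.86·0.1533/0.0133 = 3.672e+04.
ε/D_h = 0.00011/0.1533 = 0.000718; Haaland gives 1/√f = -1.8 log₁₀[7.58e-05+0.000188] = 6.442, so f = 0.0241.
ΔP = f(L/D_h)(ρV²/2) = 0.0241·3.09/0.1533·4556 = 2213 Pa.
ΔP = 2.213 kPa.

ΔP ≈ 2.213 kPa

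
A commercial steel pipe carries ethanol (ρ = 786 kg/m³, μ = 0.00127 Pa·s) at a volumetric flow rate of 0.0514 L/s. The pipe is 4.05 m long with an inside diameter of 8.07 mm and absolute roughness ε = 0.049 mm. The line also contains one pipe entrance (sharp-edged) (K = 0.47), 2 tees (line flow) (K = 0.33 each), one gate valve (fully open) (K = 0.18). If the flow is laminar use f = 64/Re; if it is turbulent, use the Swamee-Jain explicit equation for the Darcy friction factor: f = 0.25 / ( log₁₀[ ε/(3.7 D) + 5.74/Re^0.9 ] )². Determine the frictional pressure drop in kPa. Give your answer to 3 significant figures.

Q = 0.0514 L/s = 0.0514/1000 = 5.14e-05 m³/s.
Cross-sectional area A = πD²/4 = π(0.00807)²/4 = 5.115e-05 m²; mean velocity V = Q/A = 5.14e-05/5.115e-05 = 1.005 m/s.
Reynolds number Re = ρVD/μ = 786 · 1.005 · 0.00807 / 0.00127 = 5019.
Re > 4000 → turbulent. Relative roughness ε/D = 4.9e-05/0.00807 = 0.00607. Swamee-Jain: f = 0.25/(log₁₀[0.00607/3.7 + 5.74/5019^0.9])² = 0.25/(log₁₀[0.00164 + 0.00268])² = 0.25/(-2.364)² = 0.04472.
Total minor-loss coefficient ΣK = 1·0.47 + 2·0.33 + 1·0.18 = 1.31.
ΔP = [f·L/D + ΣK]·(ρV²/2) = [0.04472·4.05/0.00807 + 1.31]·(786·1.005²/2) = [22.45 + 1.31]·396.9 = 9428 Pa.
ΔP = 9428 Pa = 9.43 kPa.

ΔP ≈ 9.43 kPa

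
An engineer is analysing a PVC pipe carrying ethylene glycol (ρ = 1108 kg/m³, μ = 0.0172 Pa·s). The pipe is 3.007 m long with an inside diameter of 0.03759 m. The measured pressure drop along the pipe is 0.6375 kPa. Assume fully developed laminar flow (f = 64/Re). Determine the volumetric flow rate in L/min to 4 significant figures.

For laminar flow, f = 64/Re with Re = ρVD/μ, so Darcy-Weisbach reduces to ΔP = 32μLV/D². Solving for V: V = ΔP·D²/(32μL) = 637.5·(0.03759)²/(32·0.0172·3.007) = 0.5443 m/s.
Check: Re = ρVD/μ = 1108·0.5443·0.03759/0.0172 = 1318 < 2300, so the laminar assumption holds.
Q = V·A = 0.5443·(π/4·0.03759²) = 0.000604 m³/s = 36.24 L/min.

Q ≈ 36.24 L/min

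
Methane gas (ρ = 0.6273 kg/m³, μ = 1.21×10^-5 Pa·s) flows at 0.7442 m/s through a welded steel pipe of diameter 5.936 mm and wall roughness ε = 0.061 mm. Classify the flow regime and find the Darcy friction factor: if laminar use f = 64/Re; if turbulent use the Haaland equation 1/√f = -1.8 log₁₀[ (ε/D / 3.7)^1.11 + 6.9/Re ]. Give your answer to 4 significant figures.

f ≈ 0.2795

Re = ρVD/μ = 0.6273·0.7442·0.005936/1.21e-05 = 229.
Re < 2300 → laminar, so f = 64/Re = 0.2795 (roughness is irrelevant in laminar flow).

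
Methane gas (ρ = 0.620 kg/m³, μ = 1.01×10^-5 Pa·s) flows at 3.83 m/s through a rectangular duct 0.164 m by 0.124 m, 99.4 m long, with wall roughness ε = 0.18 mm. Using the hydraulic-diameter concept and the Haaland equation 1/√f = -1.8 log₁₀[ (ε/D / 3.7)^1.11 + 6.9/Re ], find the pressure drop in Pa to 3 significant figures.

ΔP ≈ 82.8 Pa

Hydraulic diameter D_h = 4A/P = 4·(0.164·0.124)/(2·(0.164+0.124)) = 0.08134/0.576 = 0.1412 m.
Re = ρVD_h/μ = 0.62·3.83·0.1412/1.01e-05 = 3.32e+04.
ε/D_h = 0.00018/0.1412 = 0.00127; Haaland gives 1/√f = -1.8 log₁₀[0.000143+0.000208] = 6.218, so f = 0.02586.
ΔP = f(L/D_h)(ρV²/2) = 0.02586·99.4/0.1412·4.547 = 82.78 Pa.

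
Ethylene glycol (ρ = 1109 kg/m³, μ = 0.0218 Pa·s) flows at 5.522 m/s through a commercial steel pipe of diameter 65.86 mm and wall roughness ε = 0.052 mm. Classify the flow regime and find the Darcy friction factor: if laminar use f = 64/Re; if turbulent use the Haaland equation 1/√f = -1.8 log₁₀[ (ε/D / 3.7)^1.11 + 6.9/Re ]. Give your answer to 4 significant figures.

Re = ρVD/μ = 1109·5.522·0.06586/0.0218 = 1.85e+04.
Re > 4000 → turbulent. ε/D = 5.2e-05/0.06586 = 0.00079; Haaland: 1/√f = -1.8 log₁₀[8.42e-05 + 0.000373] = 6.012, so f = 0.02767.

f ≈ 0.02767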